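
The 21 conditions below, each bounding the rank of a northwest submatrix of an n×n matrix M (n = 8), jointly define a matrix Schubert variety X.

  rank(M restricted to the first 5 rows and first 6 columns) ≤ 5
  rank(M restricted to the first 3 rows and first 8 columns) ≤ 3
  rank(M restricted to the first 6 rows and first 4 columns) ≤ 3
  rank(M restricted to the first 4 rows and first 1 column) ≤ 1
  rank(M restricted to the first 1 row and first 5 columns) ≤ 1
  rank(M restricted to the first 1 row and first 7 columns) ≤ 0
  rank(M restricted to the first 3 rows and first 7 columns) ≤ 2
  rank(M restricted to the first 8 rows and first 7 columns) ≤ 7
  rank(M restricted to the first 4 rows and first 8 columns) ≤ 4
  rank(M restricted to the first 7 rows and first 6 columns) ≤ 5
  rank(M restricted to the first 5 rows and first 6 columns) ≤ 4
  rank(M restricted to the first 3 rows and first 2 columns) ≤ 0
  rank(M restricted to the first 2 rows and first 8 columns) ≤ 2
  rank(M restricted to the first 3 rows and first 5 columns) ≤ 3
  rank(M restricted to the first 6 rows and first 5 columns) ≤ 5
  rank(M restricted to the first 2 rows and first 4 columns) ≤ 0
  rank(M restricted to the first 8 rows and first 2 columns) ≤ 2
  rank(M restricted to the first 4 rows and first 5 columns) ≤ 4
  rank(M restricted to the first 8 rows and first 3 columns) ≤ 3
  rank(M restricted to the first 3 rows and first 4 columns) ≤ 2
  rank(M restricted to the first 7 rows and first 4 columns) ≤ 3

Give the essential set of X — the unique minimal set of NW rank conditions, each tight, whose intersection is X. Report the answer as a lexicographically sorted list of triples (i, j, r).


Recovering R(i,j) via the rank-extension bound from the 21 conditions:

  row 1: 0  0  0  0  0  0  0  1
  row 2: 0  0  0  0  1  1  1  2
  row 3: 0  0  1  1  2  2  2  3
  row 4: 1  1  2  2  3  3  3  4
  row 5: 1  2  3  3  4  4  4  5
  row 6: 1  2  3  3  4  5  5  6
  row 7: 1  2  3  3  4  5  6  7
  row 8: 1  2  3  4  5  6  7  8

the unique w with this rank table is (8, 5, 3, 1, 2, 6, 7, 4).

Rothe diagram D(w) (15 cells), 4 SE-corners (essential conditions):

[(1, 7, 0), (2, 4, 0), (3, 2, 0), (7, 4, 3)]


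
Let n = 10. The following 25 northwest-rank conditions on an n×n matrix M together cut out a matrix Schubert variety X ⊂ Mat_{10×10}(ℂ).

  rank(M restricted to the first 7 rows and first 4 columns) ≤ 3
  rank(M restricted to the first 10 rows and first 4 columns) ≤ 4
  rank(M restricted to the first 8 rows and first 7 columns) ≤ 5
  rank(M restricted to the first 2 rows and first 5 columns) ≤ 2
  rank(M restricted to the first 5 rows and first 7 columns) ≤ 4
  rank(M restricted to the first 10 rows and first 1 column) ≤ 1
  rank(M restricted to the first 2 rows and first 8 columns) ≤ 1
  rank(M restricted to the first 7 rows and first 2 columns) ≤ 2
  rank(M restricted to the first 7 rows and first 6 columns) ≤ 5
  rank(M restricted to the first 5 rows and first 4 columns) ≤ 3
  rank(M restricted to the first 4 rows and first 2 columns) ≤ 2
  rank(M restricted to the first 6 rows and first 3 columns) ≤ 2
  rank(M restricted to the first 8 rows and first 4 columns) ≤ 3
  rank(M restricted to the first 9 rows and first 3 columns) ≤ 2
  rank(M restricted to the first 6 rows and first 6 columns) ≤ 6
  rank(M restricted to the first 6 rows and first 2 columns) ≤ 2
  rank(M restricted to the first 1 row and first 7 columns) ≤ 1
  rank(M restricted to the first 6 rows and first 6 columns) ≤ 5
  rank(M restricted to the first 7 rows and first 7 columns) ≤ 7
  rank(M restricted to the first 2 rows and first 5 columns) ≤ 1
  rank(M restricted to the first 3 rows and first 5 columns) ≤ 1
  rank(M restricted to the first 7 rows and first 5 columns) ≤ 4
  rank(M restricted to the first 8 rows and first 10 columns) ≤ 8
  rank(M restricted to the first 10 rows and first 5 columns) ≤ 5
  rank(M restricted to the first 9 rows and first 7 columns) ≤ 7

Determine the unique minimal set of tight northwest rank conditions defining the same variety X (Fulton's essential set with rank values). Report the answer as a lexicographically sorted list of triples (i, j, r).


Rank table r_w(10×10) implied by the 25 constraints:

  1 1 1 1 1 1 1 1 1 1
  1 1 1 1 1 1 1 1 2 2
  1 1 1 1 1 2 2 2 3 3
  1 2 2 2 2 3 3 3 4 4
  1 2 2 3 3 4 4 4 5 5
  1 2 2 3 4 5 5 5 6 6
  1 2 2 3 4 5 5 6 7 7
  1 2 2 3 4 5 5 6 7 8
  1 2 2 3 4 5 6 7 8 9
  1 2 3 4 5 6 7 8 9 10

hence w(1..10) = (1, 9, 6, 2, 4, 5, 8, 10, 7, 3).

D(w) has 18 cells with 4 SE-corners; essential set:

[(2, 8, 1), (3, 5, 1), (8, 7, 5), (9, 3, 2)]


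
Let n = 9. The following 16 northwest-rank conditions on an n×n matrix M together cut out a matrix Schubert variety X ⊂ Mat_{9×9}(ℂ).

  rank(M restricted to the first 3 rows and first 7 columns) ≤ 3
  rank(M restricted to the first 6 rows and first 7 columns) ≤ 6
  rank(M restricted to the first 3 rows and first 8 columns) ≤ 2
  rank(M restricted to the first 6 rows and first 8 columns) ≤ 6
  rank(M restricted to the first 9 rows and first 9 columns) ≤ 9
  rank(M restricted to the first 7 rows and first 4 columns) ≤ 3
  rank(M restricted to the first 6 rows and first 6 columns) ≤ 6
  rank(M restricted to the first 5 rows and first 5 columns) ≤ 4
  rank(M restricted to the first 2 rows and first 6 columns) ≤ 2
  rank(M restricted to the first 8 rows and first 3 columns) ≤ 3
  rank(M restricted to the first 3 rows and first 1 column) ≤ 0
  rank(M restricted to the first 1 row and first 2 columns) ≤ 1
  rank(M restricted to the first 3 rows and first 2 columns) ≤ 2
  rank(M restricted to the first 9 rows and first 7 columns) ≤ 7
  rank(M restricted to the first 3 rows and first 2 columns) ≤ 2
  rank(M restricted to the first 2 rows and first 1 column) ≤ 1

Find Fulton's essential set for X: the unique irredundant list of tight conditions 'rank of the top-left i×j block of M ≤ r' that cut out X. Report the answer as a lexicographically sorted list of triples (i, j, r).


Reconstructing r_w from the 16 given conditions:

  i=1: 0 | 1 | 1 | 1 | 1 | 1 | 1 | 1 | 1
  i=2: 0 | 1 | 2 | 2 | 2 | 2 | 2 | 2 | 2
  i=3: 0 | 1 | 2 | 2 | 2 | 2 | 2 | 2 | 3
  i=4: 1 | 2 | 3 | 3 | 3 | 3 | 3 | 3 | 4
  i=5: 1 | 2 | 3 | 3 | 4 | 4 | 4 | 4 | 5
  i=6: 1 | 2 | 3 | 3 | 4 | 5 | 5 | 5 | 6
  i=7: 1 | 2 | 3 | 3 | 4 | 5 | 6 | 6 | 7
  i=8: 1 | 2 | 3 | 4 | 5 | 6 | 7 | 7 | 8
  i=9: 1 | 2 | 3 | 4 | 5 | 6 | 7 | 8 | 9

the unique w with this rank table is (2, 3, 9, 1, 5, 6, 7, 4, 8).

|D(w)|=11, |Ess(w)|=3:

[(3, 1, 0), (3, 8, 2), (7, 4, 3)]


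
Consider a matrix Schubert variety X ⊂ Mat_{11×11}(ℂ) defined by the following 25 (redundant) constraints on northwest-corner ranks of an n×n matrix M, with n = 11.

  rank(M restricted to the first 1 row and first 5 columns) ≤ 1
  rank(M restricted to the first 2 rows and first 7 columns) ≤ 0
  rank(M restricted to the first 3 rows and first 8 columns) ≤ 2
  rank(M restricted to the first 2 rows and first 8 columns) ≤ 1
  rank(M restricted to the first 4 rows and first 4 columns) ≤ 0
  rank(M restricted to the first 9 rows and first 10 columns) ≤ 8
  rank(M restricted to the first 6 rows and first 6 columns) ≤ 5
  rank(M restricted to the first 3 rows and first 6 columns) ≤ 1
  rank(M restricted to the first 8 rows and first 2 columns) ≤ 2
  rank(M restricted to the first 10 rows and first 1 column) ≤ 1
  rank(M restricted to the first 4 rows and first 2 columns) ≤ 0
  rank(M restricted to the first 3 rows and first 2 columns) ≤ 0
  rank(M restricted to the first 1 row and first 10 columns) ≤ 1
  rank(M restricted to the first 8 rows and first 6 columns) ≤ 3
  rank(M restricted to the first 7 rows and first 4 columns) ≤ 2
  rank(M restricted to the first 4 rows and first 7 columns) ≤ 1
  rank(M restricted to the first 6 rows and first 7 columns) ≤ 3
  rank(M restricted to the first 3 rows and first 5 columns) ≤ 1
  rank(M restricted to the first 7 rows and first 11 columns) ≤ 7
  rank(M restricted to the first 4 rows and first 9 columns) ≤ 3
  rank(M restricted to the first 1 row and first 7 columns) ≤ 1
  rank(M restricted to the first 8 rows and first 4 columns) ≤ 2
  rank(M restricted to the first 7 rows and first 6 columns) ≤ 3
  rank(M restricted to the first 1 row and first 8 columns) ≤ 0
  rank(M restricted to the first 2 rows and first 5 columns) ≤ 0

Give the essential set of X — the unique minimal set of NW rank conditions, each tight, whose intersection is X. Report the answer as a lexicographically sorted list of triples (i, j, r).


The tightest implied rank at each (i,j), from the 25 conditions:

  row 1: 0 | 0 | 0 | 0 | 0 | 0 | 0 | 0 | 1 | 1 | 1
  row 2: 0 | 0 | 0 | 0 | 0 | 0 | 0 | 1 | 2 | 2 | 2
  row 3: 0 | 0 | 0 | 0 | 1 | 1 | 1 | 2 | 3 | 3 | 3
  row 4: 0 | 0 | 0 | 0 | 1 | 1 | 1 | 2 | 3 | 4 | 4
  row 5: 1 | 1 | 1 | 1 | 2 | 2 | 2 | 3 | 4 | 5 | 5
  row 6: 1 | 2 | 2 | 2 | 3 | 3 | 3 | 4 | 5 | 6 | 6
  row 7: 1 | 2 | 2 | 2 | 3 | 3 | 4 | 5 | 6 | 7 | 7
  row 8: 1 | 2 | 2 | 2 | 3 | 3 | 4 | 5 | 6 | 7 | 8
  row 9: 1 | 2 | 3 | 3 | 4 | 4 | 5 | 6 | 7 | 8 | 9
  row 10: 1 | 2 | 3 | 4 | 5 | 5 | 6 | 7 | 8 | 9 | 10
  row 11: 1 | 2 | 3 | 4 | 5 | 6 | 7 | 8 | 9 | 10 | 11

reading off 1-entries of Δ²R: w = (9, 8, 5, 10, 1, 2, 7, 11, 3, 4, 6).

6 SE-corners of the 31-cell Rothe diagram give Ess(w):

[(1, 8, 0), (2, 7, 0), (4, 4, 0), (4, 7, 1), (8, 4, 2), (8, 6, 3)]


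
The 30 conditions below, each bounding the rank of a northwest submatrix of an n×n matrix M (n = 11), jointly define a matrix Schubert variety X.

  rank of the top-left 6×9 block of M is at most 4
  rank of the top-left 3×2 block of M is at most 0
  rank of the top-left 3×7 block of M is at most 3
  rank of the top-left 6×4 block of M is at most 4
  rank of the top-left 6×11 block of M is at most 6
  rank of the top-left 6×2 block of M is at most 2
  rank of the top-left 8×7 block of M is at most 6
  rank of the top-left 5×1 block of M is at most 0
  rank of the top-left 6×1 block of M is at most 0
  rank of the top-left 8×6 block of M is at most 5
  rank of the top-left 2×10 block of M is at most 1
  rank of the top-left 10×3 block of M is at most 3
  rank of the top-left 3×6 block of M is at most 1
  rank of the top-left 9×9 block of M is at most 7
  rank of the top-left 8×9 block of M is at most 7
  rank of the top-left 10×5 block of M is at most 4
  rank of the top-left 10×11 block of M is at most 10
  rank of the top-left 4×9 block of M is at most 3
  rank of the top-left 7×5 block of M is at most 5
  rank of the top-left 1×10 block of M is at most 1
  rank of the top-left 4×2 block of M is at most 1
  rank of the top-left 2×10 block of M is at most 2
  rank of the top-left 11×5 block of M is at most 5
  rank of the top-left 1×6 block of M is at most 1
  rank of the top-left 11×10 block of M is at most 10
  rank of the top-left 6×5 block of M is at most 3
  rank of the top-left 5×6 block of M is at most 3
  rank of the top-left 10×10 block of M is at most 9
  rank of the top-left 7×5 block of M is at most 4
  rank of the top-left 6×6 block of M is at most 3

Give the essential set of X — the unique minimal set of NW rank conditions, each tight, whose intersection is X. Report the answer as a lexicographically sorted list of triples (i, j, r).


The tightest implied rank at each (i,j), from the 30 conditions:

  i=1: 0 0 1 1 1 1 1 1 1 1 1
  i=2: 0 0 1 1 1 1 1 1 1 1 2
  i=3: 0 0 1 1 1 1 2 2 2 2 3
  i=4: 0 1 2 2 2 2 3 3 3 3 4
  i=5: 0 1 2 3 3 3 4 4 4 4 5
  i=6: 0 1 2 3 3 3 4 4 4 5 6
  i=7: 1 2 3 4 4 4 5 5 5 6 7
  i=8: 1 2 3 4 4 5 6 6 6 7 8
  i=9: 1 2 3 4 4 5 6 7 7 8 9
  i=10: 1 2 3 4 4 5 6 7 8 9 10
  i=11: 1 2 3 4 5 6 7 8 9 10 11

so w = (3, 11, 7, 2, 4, 10, 1, 6, 8, 9, 5).

ℓ(w)=26; the 7 essential cells (i,j,r):

[(2, 10, 1), (3, 2, 0), (3, 6, 1), (6, 1, 0), (6, 6, 3), (6, 9, 4), (10, 5, 4)]


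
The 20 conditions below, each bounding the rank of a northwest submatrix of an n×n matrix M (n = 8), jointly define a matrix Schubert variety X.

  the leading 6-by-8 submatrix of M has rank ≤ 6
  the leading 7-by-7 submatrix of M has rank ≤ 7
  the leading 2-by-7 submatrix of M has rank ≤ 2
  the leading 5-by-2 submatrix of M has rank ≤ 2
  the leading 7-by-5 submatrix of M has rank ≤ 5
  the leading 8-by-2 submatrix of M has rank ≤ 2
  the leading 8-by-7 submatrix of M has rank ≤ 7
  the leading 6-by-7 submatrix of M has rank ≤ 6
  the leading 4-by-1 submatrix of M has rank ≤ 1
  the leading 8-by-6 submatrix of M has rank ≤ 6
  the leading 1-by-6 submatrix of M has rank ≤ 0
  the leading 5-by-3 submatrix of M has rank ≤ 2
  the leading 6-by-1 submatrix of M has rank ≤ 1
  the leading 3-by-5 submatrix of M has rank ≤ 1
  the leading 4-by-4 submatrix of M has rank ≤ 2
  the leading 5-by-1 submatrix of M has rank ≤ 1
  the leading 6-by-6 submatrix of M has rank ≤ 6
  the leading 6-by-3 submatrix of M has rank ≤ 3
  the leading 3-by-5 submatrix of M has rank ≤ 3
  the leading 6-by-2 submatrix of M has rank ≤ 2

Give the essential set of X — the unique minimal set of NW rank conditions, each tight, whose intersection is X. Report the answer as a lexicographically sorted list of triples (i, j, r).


Rank table r_w(8×8) implied by the 20 constraints:

  i=1: 0 | 0 | 0 | 0 | 0 | 0 | 1 | 1
  i=2: 1 | 1 | 1 | 1 | 1 | 1 | 2 | 2
  i=3: 1 | 1 | 1 | 1 | 1 | 2 | 3 | 3
  i=4: 1 | 2 | 2 | 2 | 2 | 3 | 4 | 4
  i=5: 1 | 2 | 2 | 3 | 3 | 4 | 5 | 5
  i=6: 1 | 2 | 3 | 4 | 4 | 5 | 6 | 6
  i=7: 1 | 2 | 3 | 4 | 5 | 6 | 7 | 7
  i=8: 1 | 2 | 3 | 4 | 5 | 6 | 7 | 8

giving w = (7, 1, 6, 2, 4, 3, 5, 8) via Δ²R.

D(w) has 11 cells with 3 SE-corners; essential set:

[(1, 6, 0), (3, 5, 1), (5, 3, 2)]


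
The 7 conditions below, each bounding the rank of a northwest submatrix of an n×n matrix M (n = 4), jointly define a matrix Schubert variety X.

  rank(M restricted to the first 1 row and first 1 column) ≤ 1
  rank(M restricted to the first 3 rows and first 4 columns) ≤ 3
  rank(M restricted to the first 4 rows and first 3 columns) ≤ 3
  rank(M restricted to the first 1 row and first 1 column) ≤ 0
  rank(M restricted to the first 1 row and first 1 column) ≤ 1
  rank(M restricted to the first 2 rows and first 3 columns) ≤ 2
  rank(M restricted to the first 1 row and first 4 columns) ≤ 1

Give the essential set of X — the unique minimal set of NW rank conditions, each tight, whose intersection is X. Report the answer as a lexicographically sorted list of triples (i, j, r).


Recovering R(i,j) via the rank-extension bound from the 7 conditions:

  row 1: 0  1  1  1
  row 2: 1  2  2  2
  row 3: 1  2  3  3
  row 4: 1  2  3  4

so w = (2, 1, 3, 4).

|D(w)|=1, |Ess(w)|=1:

[(1, 1, 0)]


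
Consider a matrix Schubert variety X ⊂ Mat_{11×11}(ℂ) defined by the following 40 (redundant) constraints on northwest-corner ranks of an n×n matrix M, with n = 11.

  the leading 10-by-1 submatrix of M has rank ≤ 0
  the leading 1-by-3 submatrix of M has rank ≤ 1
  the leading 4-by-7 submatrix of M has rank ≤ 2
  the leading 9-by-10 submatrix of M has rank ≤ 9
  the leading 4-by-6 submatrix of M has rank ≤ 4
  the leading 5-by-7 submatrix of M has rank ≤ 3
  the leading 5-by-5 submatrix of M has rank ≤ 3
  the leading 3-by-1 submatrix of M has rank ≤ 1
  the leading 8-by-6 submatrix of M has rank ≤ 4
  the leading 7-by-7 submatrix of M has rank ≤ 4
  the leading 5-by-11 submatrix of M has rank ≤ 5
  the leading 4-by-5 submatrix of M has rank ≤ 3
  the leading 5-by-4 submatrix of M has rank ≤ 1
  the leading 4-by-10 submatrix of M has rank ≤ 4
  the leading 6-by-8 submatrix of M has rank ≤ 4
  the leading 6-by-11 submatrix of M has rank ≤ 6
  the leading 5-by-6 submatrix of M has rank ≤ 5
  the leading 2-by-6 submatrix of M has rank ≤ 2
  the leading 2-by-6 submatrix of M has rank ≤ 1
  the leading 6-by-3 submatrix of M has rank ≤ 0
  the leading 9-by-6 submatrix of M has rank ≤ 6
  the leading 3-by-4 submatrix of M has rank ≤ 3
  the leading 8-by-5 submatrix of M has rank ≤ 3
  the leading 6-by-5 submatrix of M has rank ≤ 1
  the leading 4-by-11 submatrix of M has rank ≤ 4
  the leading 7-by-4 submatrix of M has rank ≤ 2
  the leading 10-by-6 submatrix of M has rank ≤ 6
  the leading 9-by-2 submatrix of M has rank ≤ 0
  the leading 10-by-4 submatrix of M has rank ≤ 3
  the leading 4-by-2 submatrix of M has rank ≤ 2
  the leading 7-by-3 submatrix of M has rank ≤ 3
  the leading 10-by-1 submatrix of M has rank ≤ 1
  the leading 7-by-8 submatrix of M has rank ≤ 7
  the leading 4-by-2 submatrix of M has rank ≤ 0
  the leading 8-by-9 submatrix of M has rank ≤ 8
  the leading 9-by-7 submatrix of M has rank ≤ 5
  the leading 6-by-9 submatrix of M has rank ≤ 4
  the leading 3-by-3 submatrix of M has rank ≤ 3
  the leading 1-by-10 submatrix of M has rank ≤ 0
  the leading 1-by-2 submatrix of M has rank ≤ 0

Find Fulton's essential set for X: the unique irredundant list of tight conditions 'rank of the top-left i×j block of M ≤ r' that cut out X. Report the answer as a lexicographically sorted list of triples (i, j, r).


Computing R[i][j] = min implied NW-rank bound (n=11, 40 conditions):

  0 0 0 0 0 0 0 0 0 0 1
  0 0 0 1 1 1 1 1 1 1 2
  0 0 0 1 1 2 2 2 2 2 3
  0 0 0 1 1 2 2 3 3 3 4
  0 0 0 1 1 2 3 4 4 4 5
  0 0 0 1 1 2 3 4 4 5 6
  0 0 1 2 2 3 4 5 5 6 7
  0 0 1 2 3 4 5 6 6 7 8
  0 0 1 2 3 4 5 6 7 8 9
  0 1 2 3 4 5 6 7 8 9 10
  1 2 3 4 5 6 7 8 9 10 11

giving w = (11, 4, 6, 8, 7, 10, 3, 5, 9, 2, 1) via Δ²R.

7 SE-corners of the 38-cell Rothe diagram give Ess(w):

[(1, 10, 0), (4, 7, 2), (6, 3, 0), (6, 5, 1), (6, 9, 4), (9, 2, 0), (10, 1, 0)]


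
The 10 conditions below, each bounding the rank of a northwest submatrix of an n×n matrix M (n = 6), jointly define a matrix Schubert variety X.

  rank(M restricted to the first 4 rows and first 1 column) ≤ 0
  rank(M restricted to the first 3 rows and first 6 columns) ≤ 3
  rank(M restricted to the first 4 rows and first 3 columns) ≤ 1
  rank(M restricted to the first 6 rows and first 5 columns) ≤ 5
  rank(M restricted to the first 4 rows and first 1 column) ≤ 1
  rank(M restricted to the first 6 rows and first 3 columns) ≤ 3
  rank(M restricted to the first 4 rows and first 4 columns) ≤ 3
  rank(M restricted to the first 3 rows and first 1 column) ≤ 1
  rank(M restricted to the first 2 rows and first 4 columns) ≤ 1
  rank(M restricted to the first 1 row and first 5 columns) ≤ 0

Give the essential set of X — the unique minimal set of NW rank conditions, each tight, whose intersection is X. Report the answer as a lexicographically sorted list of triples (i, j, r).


Computing R[i][j] = min implied NW-rank bound (n=6, 10 conditions):

  i=1: 0 0 0 0 0 1
  i=2: 0 1 1 1 1 2
  i=3: 0 1 1 2 2 3
  i=4: 0 1 1 2 3 4
  i=5: 1 2 2 3 4 5
  i=6: 1 2 3 4 5 6

giving w = (6, 2, 4, 5, 1, 3) via Δ²R.

|D(w)|=10, |Ess(w)|=3:

[(1, 5, 0), (4, 1, 0), (4, 3, 1)]


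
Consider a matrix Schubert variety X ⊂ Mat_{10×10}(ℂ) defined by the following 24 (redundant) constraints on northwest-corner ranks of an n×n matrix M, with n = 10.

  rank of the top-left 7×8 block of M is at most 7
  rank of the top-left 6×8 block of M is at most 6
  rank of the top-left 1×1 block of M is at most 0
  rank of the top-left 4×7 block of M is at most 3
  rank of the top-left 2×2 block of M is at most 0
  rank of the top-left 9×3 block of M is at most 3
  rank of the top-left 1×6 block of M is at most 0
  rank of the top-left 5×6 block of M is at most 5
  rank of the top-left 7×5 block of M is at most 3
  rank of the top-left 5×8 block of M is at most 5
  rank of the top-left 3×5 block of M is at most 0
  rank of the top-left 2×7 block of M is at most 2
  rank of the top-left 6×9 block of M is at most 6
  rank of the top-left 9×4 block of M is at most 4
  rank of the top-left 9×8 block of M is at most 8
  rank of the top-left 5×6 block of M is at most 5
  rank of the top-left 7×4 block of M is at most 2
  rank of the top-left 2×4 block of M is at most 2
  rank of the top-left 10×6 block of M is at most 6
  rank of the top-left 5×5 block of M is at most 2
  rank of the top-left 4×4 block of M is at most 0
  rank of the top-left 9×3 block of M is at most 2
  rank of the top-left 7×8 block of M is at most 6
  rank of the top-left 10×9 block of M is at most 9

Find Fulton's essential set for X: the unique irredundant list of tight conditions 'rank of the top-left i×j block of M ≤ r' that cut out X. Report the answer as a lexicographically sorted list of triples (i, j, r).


Recovering R(i,j) via the rank-extension bound from the 24 conditions:

  0, 0, 0, 0, 0, 0, 1, 1, 1, 1
  0, 0, 0, 0, 0, 1, 2, 2, 2, 2
  0, 0, 0, 0, 0, 1, 2, 3, 3, 3
  0, 0, 0, 0, 1, 2, 3, 4, 4, 4
  1, 1, 1, 1, 2, 3, 4, 5, 5, 5
  1, 2, 2, 2, 3, 4, 5, 6, 6, 6
  1, 2, 2, 2, 3, 4, 5, 6, 7, 7
  1, 2, 2, 3, 4, 5, 6, 7, 8, 8
  1, 2, 2, 3, 4, 5, 6, 7, 8, 9
  1, 2, 3, 4, 5, 6, 7, 8, 9, 10

hence w(1..10) = (7, 6, 8, 5, 1, 2, 9, 4, 10, 3).

|D(w)|=24, |Ess(w)|=5:

[(1, 6, 0), (3, 5, 0), (4, 4, 0), (7, 4, 2), (9, 3, 2)]


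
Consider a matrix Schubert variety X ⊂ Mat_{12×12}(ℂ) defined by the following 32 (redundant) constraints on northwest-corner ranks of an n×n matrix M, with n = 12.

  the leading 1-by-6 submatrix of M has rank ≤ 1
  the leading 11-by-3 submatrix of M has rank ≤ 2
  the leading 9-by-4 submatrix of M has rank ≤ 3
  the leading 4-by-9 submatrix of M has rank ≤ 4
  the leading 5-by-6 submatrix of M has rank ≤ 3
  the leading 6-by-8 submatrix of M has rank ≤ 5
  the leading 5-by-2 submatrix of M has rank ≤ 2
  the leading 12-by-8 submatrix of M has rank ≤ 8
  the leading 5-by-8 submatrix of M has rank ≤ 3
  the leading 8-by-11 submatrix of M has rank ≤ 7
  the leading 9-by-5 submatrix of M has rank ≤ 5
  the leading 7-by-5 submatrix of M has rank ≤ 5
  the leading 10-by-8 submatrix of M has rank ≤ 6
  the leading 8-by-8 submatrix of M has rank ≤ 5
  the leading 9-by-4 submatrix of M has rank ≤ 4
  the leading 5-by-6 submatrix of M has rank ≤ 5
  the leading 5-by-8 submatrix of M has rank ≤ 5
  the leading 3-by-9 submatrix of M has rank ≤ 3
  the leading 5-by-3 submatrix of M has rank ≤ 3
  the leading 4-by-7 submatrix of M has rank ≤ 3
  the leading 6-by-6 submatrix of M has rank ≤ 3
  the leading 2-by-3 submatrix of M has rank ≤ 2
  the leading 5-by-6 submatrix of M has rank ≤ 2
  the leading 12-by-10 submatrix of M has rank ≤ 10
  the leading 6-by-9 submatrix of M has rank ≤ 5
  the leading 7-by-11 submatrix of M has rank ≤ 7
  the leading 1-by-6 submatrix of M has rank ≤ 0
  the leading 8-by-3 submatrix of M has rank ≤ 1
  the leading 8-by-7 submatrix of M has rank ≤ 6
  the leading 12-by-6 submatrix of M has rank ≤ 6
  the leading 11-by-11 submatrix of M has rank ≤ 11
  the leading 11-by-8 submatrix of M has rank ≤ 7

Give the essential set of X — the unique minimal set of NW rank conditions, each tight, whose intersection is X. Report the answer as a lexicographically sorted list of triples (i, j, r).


Rank table r_w(12×12) implied by the 32 constraints:

  0, 0, 0, 0, 0, 0, 1, 1, 1, 1, 1, 1
  1, 1, 1, 1, 1, 1, 2, 2, 2, 2, 2, 2
  1, 1, 1, 2, 2, 2, 3, 3, 3, 3, 3, 3
  1, 1, 1, 2, 2, 2, 3, 3, 4, 4, 4, 4
  1, 1, 1, 2, 2, 2, 3, 3, 4, 5, 5, 5
  1, 1, 1, 2, 3, 3, 4, 4, 5, 6, 6, 6
  1, 1, 1, 2, 3, 4, 5, 5, 6, 7, 7, 7
  1, 1, 1, 2, 3, 4, 5, 5, 6, 7, 7, 8
  1, 2, 2, 3, 4, 5, 6, 6, 7, 8, 8, 9
  1, 2, 2, 3, 4, 5, 6, 6, 7, 8, 9, 10
  1, 2, 2, 3, 4, 5, 6, 7, 8, 9, 10, 11
  1, 2, 3, 4, 5, 6, 7, 8, 9, 10, 11, 12

reading off 1-entries of Δ²R: w = (7, 1, 4, 9, 10, 5, 6, 12, 2, 11, 8, 3).

8 SE-corners of the 29-cell Rothe diagram give Ess(w):

[(1, 6, 0), (5, 6, 2), (5, 8, 3), (8, 3, 1), (8, 8, 5), (8, 11, 7), (10, 8, 6), (11, 3, 2)]


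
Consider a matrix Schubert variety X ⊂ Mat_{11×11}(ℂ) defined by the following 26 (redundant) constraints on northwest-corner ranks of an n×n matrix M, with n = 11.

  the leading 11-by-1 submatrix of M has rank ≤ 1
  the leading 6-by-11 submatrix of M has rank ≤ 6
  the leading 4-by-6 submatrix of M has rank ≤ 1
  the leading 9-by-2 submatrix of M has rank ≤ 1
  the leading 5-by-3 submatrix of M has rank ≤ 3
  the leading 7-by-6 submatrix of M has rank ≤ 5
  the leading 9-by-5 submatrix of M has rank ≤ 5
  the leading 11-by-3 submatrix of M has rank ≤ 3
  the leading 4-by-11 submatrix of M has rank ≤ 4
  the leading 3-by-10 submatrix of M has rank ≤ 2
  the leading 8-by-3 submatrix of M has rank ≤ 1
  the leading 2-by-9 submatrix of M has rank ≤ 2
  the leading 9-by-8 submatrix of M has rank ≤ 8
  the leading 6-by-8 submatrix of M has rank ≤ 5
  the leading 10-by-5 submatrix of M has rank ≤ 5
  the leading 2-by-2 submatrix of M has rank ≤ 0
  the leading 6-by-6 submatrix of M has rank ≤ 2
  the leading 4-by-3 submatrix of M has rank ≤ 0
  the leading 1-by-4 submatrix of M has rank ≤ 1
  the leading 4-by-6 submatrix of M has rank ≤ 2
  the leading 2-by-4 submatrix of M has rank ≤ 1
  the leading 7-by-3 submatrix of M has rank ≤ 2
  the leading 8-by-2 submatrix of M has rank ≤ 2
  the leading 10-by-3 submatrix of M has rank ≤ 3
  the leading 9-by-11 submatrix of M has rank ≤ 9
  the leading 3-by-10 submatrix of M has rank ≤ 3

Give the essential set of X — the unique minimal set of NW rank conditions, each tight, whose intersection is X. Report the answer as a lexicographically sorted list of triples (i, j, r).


The tightest implied rank at each (i,j), from the 26 conditions:

  0 0 0 1 1 1 1 1 1 1 1
  0 0 0 1 1 1 2 2 2 2 2
  0 0 0 1 1 1 2 2 2 2 3
  0 0 0 1 1 1 2 3 3 3 4
  1 1 1 2 2 2 3 4 4 4 5
  1 1 1 2 2 2 3 4 5 5 6
  1 1 1 2 3 3 4 5 6 6 7
  1 1 1 2 3 4 5 6 7 7 8
  1 1 2 3 4 5 6 7 8 8 9
  1 2 3 4 5 6 7 8 9 9 10
  1 2 3 4 5 6 7 8 9 10 11

giving w = (4, 7, 11, 8, 1, 9, 5, 6, 3, 2, 10) via Δ²R.

6 SE-corners of the 30-cell Rothe diagram give Ess(w):

[(3, 10, 2), (4, 3, 0), (4, 6, 1), (6, 6, 2), (8, 3, 1), (9, 2, 1)]


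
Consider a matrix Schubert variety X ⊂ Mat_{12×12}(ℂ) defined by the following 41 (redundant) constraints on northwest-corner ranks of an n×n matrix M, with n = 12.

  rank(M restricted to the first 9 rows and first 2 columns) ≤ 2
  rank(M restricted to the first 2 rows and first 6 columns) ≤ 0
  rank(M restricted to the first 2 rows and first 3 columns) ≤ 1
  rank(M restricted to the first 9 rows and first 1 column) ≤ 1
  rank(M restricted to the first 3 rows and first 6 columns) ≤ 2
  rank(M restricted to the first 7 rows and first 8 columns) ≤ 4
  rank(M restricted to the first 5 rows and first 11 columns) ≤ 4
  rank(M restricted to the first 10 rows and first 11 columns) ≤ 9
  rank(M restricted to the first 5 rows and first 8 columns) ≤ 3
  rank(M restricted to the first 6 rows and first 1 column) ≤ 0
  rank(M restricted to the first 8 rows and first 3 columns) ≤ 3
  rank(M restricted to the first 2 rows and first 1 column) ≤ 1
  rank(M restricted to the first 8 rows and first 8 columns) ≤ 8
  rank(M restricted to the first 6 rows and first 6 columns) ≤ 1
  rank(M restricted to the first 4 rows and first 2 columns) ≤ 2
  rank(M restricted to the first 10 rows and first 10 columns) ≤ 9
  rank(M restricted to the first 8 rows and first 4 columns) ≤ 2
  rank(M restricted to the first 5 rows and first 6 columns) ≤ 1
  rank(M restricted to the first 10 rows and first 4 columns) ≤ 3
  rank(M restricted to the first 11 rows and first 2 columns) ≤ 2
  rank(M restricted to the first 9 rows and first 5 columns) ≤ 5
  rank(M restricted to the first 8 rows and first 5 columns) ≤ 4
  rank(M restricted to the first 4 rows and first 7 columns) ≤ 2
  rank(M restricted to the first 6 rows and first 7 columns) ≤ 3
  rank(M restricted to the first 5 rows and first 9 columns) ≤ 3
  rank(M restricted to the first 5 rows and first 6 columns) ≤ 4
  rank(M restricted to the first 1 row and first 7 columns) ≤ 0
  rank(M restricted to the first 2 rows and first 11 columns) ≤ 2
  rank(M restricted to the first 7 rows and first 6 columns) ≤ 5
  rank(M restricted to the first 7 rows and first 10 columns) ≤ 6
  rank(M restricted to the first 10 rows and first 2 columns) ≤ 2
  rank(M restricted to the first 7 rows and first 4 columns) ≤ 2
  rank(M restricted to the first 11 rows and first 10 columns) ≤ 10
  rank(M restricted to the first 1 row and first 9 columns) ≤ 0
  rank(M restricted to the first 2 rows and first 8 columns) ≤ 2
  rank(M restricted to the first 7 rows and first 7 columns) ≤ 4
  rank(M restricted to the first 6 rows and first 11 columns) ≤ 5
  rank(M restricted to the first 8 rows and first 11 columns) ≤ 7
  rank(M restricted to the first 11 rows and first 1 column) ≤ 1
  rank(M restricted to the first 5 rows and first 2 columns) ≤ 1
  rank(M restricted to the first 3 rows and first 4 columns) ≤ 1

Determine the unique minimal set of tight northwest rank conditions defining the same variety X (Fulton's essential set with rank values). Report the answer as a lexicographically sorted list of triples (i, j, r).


Recovering R(i,j) via the rank-extension bound from the 41 conditions:

  R[1]: 0 | 0 | 0 | 0 | 0 | 0 | 0 | 0 | 0 | 1 | 1 | 1
  R[2]: 0 | 0 | 0 | 0 | 0 | 0 | 1 | 1 | 1 | 2 | 2 | 2
  R[3]: 0 | 1 | 1 | 1 | 1 | 1 | 2 | 2 | 2 | 3 | 3 | 3
  R[4]: 0 | 1 | 1 | 1 | 1 | 1 | 2 | 3 | 3 | 4 | 4 | 4
  R[5]: 0 | 1 | 1 | 1 | 1 | 1 | 2 | 3 | 3 | 4 | 4 | 5
  R[6]: 0 | 1 | 1 | 1 | 1 | 1 | 2 | 3 | 4 | 5 | 5 | 6
  R[7]: 1 | 2 | 2 | 2 | 2 | 2 | 3 | 4 | 5 | 6 | 6 | 7
  R[8]: 1 | 2 | 2 | 2 | 3 | 3 | 4 | 5 | 6 | 7 | 7 | 8
  R[9]: 1 | 2 | 3 | 3 | 4 | 4 | 5 | 6 | 7 | 8 | 8 | 9
  R[10]: 1 | 2 | 3 | 3 | 4 | 5 | 6 | 7 | 8 | 9 | 9 | 10
  R[11]: 1 | 2 | 3 | 4 | 5 | 6 | 7 | 8 | 9 | 10 | 10 | 11
  R[12]: 1 | 2 | 3 | 4 | 5 | 6 | 7 | 8 | 9 | 10 | 11 | 12

second differences of R give the permutation w = (10, 7, 2, 8, 12, 9, 1, 5, 3, 6, 4, 11).

Rothe diagram D(w) (36 cells), 8 SE-corners (essential conditions):

[(1, 9, 0), (2, 6, 0), (5, 9, 3), (5, 11, 4), (6, 1, 0), (6, 6, 1), (8, 4, 2), (10, 4, 3)]


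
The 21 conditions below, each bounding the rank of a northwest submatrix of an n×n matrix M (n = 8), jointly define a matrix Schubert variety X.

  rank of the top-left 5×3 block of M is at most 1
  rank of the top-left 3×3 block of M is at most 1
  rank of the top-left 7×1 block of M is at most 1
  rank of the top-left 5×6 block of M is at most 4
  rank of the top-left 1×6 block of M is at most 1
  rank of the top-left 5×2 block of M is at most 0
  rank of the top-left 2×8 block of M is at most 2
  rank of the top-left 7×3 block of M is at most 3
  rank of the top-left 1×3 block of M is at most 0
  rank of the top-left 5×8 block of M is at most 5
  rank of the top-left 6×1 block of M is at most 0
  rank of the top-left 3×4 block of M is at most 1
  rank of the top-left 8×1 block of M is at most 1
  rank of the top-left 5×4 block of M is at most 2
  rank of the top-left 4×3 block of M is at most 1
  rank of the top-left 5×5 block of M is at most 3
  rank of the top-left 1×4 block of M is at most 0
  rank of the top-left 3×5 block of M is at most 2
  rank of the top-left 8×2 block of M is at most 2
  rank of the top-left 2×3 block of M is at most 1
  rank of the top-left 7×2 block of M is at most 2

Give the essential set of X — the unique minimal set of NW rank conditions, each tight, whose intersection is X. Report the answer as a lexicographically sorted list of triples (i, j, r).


Rank table r_w(8×8) implied by the 21 constraints:

  i=1: 0 0 0 0 1 1 1 1
  i=2: 0 0 1 1 2 2 2 2
  i=3: 0 0 1 1 2 3 3 3
  i=4: 0 0 1 2 3 4 4 4
  i=5: 0 0 1 2 3 4 5 5
  i=6: 0 1 2 3 4 5 6 6
  i=7: 1 2 3 4 5 6 7 7
  i=8: 1 2 3 4 5 6 7 8

second differences of R give the permutation w = (5, 3, 6, 4, 7, 2, 1, 8).

|D(w)|=14, |Ess(w)|=4:

[(1, 4, 0), (3, 4, 1), (5, 2, 0), (6, 1, 0)]


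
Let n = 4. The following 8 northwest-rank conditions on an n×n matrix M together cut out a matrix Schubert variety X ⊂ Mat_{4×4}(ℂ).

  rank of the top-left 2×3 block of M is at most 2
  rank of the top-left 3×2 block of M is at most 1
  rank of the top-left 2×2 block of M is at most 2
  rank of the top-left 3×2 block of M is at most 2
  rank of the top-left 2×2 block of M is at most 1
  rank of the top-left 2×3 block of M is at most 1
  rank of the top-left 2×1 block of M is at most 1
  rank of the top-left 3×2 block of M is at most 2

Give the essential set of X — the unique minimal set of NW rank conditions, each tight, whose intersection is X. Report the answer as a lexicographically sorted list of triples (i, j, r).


Propagating the 8 rank bounds to every northwest block:

  R[1]: 1 1 1 1
  R[2]: 1 1 1 2
  R[3]: 1 1 2 3
  R[4]: 1 2 3 4

the unique w with this rank table is (1, 4, 3, 2).

Fulton essential set (2 of the 3 Rothe cells):

[(2, 3, 1), (3, 2, 1)]


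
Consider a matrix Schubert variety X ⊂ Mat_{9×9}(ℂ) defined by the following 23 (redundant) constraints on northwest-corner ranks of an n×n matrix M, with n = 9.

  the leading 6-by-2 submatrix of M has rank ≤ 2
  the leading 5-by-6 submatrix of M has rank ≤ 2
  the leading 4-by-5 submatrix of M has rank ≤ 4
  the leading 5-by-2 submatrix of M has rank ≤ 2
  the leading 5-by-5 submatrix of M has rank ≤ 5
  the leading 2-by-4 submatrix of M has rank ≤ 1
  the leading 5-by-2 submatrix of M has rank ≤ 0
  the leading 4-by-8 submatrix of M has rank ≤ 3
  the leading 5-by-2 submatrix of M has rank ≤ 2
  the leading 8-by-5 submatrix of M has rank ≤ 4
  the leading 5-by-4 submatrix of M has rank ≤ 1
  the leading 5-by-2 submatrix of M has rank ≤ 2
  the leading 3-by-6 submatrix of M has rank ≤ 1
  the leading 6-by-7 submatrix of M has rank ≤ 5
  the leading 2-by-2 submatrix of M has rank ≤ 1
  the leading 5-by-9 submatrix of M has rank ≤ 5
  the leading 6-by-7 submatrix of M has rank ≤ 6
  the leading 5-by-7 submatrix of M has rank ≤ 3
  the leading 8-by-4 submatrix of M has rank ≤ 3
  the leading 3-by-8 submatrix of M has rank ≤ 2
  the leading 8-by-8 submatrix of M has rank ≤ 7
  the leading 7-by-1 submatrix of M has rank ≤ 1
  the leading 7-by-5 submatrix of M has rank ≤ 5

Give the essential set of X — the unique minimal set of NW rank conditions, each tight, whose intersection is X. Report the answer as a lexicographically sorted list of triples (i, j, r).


The tightest implied rank at each (i,j), from the 23 conditions:

  0 0 1 1 1 1 1 1 1
  0 0 1 1 1 1 2 2 2
  0 0 1 1 1 1 2 2 3
  0 0 1 1 2 2 3 3 4
  0 0 1 1 2 2 3 4 5
  1 1 2 2 3 3 4 5 6
  1 2 3 3 4 4 5 6 7
  1 2 3 3 4 5 6 7 8
  1 2 3 4 5 6 7 8 9

hence w(1..9) = (3, 7, 9, 5, 8, 1, 2, 6, 4).

ℓ(w)=21; the 6 essential cells (i,j,r):

[(3, 6, 1), (3, 8, 2), (5, 2, 0), (5, 4, 1), (5, 6, 2), (8, 4, 3)]


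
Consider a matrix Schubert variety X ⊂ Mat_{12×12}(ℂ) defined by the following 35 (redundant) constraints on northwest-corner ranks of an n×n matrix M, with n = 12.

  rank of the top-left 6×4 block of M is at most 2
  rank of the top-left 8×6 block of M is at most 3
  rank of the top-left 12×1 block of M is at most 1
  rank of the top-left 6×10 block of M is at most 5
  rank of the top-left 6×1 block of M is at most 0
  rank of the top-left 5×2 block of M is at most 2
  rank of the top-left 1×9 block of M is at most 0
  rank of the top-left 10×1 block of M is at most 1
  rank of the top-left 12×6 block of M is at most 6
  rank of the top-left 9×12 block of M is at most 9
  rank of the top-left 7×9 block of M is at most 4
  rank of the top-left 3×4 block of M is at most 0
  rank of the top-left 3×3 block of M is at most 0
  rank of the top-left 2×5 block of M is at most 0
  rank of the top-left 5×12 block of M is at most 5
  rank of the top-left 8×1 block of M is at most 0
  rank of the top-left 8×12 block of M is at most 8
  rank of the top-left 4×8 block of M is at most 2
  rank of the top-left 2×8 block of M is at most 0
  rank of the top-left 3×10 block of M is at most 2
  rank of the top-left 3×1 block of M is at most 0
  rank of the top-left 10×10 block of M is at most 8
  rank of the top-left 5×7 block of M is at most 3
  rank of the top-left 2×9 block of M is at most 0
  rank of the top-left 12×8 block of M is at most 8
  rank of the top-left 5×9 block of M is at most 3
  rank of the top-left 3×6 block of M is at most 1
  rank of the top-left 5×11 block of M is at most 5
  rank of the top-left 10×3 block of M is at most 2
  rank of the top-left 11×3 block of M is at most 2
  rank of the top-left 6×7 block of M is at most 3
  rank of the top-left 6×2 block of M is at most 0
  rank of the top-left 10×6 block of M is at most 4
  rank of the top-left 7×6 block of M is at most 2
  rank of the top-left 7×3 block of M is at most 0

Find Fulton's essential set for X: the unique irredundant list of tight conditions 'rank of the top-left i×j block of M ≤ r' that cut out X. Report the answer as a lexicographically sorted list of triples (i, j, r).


Rank table r_w(12×12) implied by the 35 constraints:

  i=1: 0 0 0 0 0 0 0 0 0 1 1 1
  i=2: 0 0 0 0 0 0 0 0 0 1 2 2
  i=3: 0 0 0 0 1 1 1 1 1 2 3 3
  i=4: 0 0 0 1 2 2 2 2 2 3 4 4
  i=5: 0 0 0 1 2 2 3 3 3 4 5 5
  i=6: 0 0 0 1 2 2 3 4 4 5 6 6
  i=7: 0 0 0 1 2 2 3 4 4 5 6 7
  i=8: 0 1 1 2 3 3 4 5 5 6 7 8
  i=9: 1 2 2 3 4 4 5 6 6 7 8 9
  i=10: 1 2 2 3 4 4 5 6 7 8 9 10
  i=11: 1 2 2 3 4 5 6 7 8 9 10 11
  i=12: 1 2 3 4 5 6 7 8 9 10 11 12

hence w(1..12) = (10, 11, 5, 4, 7, 8, 12, 2, 1, 9, 6, 3).

D(w) has 42 cells with 8 SE-corners; essential set:

[(2, 9, 0), (3, 4, 0), (7, 3, 0), (7, 6, 2), (7, 9, 4), (8, 1, 0), (10, 6, 4), (11, 3, 2)]


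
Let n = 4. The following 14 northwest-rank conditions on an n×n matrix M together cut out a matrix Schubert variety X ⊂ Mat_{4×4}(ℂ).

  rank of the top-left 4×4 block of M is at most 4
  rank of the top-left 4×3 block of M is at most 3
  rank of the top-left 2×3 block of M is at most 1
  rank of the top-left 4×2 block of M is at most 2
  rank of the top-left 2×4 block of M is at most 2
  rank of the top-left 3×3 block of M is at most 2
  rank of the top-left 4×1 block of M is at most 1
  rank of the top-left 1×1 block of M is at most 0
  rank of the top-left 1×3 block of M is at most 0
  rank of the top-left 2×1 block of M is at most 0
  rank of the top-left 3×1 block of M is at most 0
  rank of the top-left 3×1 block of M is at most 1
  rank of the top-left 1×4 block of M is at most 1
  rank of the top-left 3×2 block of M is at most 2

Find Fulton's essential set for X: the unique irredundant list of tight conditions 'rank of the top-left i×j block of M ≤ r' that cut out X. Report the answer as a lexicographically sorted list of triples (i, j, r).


Computing R[i][j] = min implied NW-rank bound (n=4, 14 conditions):

  0 0 0 1
  0 1 1 2
  0 1 2 3
  1 2 3 4

reading off 1-entries of Δ²R: w = (4, 2, 3, 1).

|D(w)|=5, |Ess(w)|=2:

[(1, 3, 0), (3, 1, 0)]


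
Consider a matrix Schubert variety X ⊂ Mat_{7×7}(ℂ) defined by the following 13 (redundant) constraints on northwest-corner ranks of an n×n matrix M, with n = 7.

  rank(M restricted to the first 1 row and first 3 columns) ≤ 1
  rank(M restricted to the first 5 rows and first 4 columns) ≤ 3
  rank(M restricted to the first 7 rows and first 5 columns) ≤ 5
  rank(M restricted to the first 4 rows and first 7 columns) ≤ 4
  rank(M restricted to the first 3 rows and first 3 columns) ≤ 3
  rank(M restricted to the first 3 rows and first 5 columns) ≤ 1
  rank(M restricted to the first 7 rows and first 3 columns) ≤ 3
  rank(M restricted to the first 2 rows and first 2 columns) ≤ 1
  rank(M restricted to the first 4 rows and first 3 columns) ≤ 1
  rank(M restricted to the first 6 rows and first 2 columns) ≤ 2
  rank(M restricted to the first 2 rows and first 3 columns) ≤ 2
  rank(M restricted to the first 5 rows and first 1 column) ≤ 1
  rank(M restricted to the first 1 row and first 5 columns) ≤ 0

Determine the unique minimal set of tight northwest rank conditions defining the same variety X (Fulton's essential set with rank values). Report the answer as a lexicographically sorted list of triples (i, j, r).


Propagating the 13 rank bounds to every northwest block:

  R[1]: 0 | 0 | 0 | 0 | 0 | 1 | 1
  R[2]: 1 | 1 | 1 | 1 | 1 | 2 | 2
  R[3]: 1 | 1 | 1 | 1 | 1 | 2 | 3
  R[4]: 1 | 1 | 1 | 2 | 2 | 3 | 4
  R[5]: 1 | 2 | 2 | 3 | 3 | 4 | 5
  R[6]: 1 | 2 | 3 | 4 | 4 | 5 | 6
  R[7]: 1 | 2 | 3 | 4 | 5 | 6 | 7

giving w = (6, 1, 7, 4, 2, 3, 5) via Δ²R.

ℓ(w)=11; the 3 essential cells (i,j,r):

[(1, 5, 0), (3, 5, 1), (4, 3, 1)]
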